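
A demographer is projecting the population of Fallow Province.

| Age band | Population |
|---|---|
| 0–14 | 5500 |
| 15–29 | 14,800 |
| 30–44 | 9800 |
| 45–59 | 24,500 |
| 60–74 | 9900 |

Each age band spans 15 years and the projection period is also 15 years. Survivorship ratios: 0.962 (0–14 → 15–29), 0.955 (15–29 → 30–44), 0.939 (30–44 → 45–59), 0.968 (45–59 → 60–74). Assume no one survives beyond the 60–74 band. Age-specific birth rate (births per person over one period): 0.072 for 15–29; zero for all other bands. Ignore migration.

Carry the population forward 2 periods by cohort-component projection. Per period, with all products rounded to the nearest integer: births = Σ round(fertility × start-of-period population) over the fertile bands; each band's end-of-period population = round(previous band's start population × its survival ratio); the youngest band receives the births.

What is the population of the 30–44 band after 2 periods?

5053

Period 1:
Births: 14800 * 0.072 = 1066
15–29: 5500 * 0.962 = 5291
30–44: 14800 * 0.955 = 14134
45–59: 9800 * 0.939 = 9202
60–74: 24500 * 0.968 = 23716
End of period: [1066, 5291, 14134, 9202, 23716]
Period 2:
Births: 5291 * 0.072 = 381
15–29: 1066 * 0.962 = 1025
30–44: 5291 * 0.955 = 5053
45–59: 14134 * 0.939 = 13272
60–74: 9202 * 0.968 = 8908
End of period: [381, 1025, 5053, 13272, 8908]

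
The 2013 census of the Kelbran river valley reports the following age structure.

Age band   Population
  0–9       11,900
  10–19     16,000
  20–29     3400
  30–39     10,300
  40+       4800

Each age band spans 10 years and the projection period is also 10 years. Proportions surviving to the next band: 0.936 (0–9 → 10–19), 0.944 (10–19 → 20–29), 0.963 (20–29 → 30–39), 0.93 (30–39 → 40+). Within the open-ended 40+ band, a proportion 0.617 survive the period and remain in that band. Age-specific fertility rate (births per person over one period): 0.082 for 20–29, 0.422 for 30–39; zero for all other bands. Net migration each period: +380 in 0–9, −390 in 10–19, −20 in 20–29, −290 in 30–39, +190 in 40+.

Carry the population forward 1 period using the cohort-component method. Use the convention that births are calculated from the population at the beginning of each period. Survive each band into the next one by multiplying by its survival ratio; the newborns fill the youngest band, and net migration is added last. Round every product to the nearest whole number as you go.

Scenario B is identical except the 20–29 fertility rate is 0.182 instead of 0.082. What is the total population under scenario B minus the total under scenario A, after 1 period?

Call the groups 1 to 5, youngest first.
Period 1:
Births: 3400 * 0.082 = 279 ; 10300 * 0.422 = 4347 ⇒ total 4626
Group 2: 11900 * 0.936 = 11138
Group 3: 16000 * 0.944 = 15104
Group 4: 3400 * 0.963 = 3274
Group 5: 10300 * 0.93 + 4800 * 0.617 = 9579 + 2962 = 12541
Net migration: Group 1 + 380 → 5006; Group 2 − 390 → 10748; Group 3 − 20 → 15084; Group 4 − 290 → 2984; Group 5 + 190 → 12731
→ [5006, 10748, 15084, 2984, 12731]
Scenario A total after 1 period: 46553
Scenario B projection —
Period 1:
Births: 3400 * 0.182 = 619 ; 10300 * 0.422 = 4347 ⇒ total 4966
Group 2: 11900 * 0.936 = 11138
Group 3: 16000 * 0.944 = 15104
Group 4: 3400 * 0.963 = 3274
Group 5: 10300 * 0.93 + 4800 * 0.617 = 9579 + 2962 = 12541
Net migration: Group 1 + 380 → 5346; Group 2 − 390 → 10748; Group 3 − 20 → 15084; Group 4 − 290 → 2984; Group 5 + 190 → 12731
→ [5346, 10748, 15084, 2984, 12731]
Scenario B total after 1 period: 46893
Difference B − A = 46893 − 46553 = 340

340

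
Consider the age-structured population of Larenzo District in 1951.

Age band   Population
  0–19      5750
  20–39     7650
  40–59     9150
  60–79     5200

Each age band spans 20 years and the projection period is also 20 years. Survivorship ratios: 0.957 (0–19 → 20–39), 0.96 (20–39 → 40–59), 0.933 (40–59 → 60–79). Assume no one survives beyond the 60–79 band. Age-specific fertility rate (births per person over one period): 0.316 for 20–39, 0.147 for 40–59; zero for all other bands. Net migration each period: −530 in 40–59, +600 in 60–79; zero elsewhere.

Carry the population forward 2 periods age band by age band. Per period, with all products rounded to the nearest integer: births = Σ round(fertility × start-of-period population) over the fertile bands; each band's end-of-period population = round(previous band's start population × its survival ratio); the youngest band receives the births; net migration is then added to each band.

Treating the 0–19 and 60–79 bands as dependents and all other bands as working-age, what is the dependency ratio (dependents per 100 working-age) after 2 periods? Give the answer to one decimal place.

116.1

Period 1:
Births: 7650 * 0.316 = 2417, 9150 * 0.147 = 1345 → 3762
20–39: 5750 * 0.957 = 5503
40–59: 7650 * 0.96 = 7344
60–79: 9150 * 0.933 = 8537
Net migration: 40–59 − 530 → 6814; 60–79 + 600 → 9137
Giving 3762 / 5503 / 6814 / 9137.
Period 2:
Births: 5503 * 0.316 = 1739, 6814 * 0.147 = 1002 → 2741
20–39: 3762 * 0.957 = 3600
40–59: 5503 * 0.96 = 5283
60–79: 6814 * 0.933 = 6357
Net migration: 40–59 − 530 → 4753; 60–79 + 600 → 6957
Giving 2741 / 3600 / 4753 / 6957.
Dependents (band 0–19 + band 60–79) = 2741 + 6957 = 9698; working-age = 8353; ratio = 9698/8353 × 100 = 116.1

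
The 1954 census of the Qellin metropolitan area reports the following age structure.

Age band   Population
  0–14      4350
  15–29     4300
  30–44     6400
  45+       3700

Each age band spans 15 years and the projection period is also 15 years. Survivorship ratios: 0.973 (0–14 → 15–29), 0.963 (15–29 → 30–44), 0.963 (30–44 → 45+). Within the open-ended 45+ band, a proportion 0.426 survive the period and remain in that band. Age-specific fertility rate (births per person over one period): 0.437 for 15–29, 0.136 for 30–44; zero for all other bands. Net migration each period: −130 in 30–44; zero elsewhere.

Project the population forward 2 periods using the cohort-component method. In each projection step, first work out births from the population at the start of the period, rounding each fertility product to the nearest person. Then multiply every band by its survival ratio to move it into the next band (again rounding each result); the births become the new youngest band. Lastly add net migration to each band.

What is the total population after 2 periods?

Period 1.
Births: 4300 × 0.437 = 1879 ; 6400 × 0.136 = 870 — total 2749
15–29: 4350 × 0.973 = 4233
30–44: 4300 × 0.963 = 4141
45+: 6400 × 0.963 + 3700 × 0.426 = 6163 + 1576 = 7739
Net migration: 30–44 − 130 → 4011
Population now: 0–14=2749, 15–29=4233, 30–44=4011, 45+=7739
Period 2.
Births: 4233 × 0.437 = 1850 ; 4011 × 0.136 = 545 — total 2395
15–29: 2749 × 0.973 = 2675
30–44: 4233 × 0.963 = 4076
45+: 4011 × 0.963 + 7739 × 0.426 = 3863 + 3297 = 7160
Net migration: 30–44 − 130 → 3946
Population now: 0–14=2395, 15–29=2675, 30–44=3946, 45+=7160
Total after period 2: 2395 + 2675 + 3946 + 7160 = 16176

16176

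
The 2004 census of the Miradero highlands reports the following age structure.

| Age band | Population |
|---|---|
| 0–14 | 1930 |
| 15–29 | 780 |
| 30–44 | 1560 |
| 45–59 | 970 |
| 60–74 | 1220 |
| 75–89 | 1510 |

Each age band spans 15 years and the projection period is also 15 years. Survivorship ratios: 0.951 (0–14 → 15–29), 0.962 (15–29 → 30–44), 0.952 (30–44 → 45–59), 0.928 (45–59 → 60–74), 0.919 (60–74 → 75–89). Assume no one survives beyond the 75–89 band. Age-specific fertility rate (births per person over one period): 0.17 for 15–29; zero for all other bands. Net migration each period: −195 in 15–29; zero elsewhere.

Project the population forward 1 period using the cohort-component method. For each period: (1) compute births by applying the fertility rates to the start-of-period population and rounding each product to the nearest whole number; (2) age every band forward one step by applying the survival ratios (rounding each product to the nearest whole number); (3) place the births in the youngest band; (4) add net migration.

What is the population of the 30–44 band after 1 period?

750

— Period 1 —
Births: 780 * 0.17 = 133
15–29: 1930 * 0.951 = 1835
30–44: 780 * 0.962 = 750
45–59: 1560 * 0.952 = 1485
60–74: 970 * 0.928 = 900
75–89: 1220 * 0.919 = 1121
Net migration: 15–29 − 195 → 1640
→ [133, 1640, 750, 1485, 900, 1121]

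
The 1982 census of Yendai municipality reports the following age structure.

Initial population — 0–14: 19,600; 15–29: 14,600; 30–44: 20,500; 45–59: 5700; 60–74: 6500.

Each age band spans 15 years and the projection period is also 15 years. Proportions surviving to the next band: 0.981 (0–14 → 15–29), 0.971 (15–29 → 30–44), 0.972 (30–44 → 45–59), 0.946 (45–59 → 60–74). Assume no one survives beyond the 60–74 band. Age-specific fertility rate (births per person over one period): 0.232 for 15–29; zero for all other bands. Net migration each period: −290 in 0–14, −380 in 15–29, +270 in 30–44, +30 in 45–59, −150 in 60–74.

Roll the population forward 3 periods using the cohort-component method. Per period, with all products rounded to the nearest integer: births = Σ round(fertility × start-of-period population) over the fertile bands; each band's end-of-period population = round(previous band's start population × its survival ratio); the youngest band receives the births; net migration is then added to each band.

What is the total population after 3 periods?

[period 1]
Births: 14600 × 0.232 = 3387
15–29: 19600 × 0.981 = 19228
30–44: 14600 × 0.971 = 14177
45–59: 20500 × 0.972 = 19926
60–74: 5700 × 0.946 = 5392
Net migration: 0–14 − 290 → 3097; 15–29 − 380 → 18848; 30–44 + 270 → 14447; 45–59 + 30 → 19956; 60–74 − 150 → 5242
Giving 3097 / 18848 / 14447 / 19956 / 5242.
[period 2]
Births: 18848 × 0.232 = 4373
15–29: 3097 × 0.981 = 3038
30–44: 18848 × 0.971 = 18301
45–59: 14447 × 0.972 = 14042
60–74: 19956 × 0.946 = 18878
Net migration: 0–14 − 290 → 4083; 15–29 − 380 → 2658; 30–44 + 270 → 18571; 45–59 + 30 → 14072; 60–74 − 150 → 18728
Giving 4083 / 2658 / 18571 / 14072 / 18728.
[period 3]
Births: 2658 × 0.232 = 617
15–29: 4083 × 0.981 = 4005
30–44: 2658 × 0.971 = 2581
45–59: 18571 × 0.972 = 18051
60–74: 14072 × 0.946 = 13312
Net migration: 0–14 − 290 → 327; 15–29 − 380 → 3625; 30–44 + 270 → 2851; 45–59 + 30 → 18081; 60–74 − 150 → 13162
Giving 327 / 3625 / 2851 / 18081 / 13162.
Total after period 3: 327 + 3625 + 2851 + 18081 + 13162 = 38046

38046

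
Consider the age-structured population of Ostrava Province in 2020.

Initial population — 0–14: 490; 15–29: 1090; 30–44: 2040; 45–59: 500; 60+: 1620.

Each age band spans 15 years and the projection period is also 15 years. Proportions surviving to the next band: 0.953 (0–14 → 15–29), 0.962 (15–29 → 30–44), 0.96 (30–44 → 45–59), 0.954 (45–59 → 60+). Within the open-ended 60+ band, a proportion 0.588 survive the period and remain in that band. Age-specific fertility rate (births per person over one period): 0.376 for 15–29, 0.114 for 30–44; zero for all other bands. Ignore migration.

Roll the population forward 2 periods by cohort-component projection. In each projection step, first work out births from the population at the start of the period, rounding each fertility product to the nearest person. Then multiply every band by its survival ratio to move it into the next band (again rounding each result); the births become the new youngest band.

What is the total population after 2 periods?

5074

(Groups numbered youngest = 1 to oldest = 5.)
— Period 1 —
Births: 1090 * 0.376 = 410  |  2040 * 0.114 = 233 → total 643
Group 2: 490 * 0.953 = 467
Group 3: 1090 * 0.962 = 1049
Group 4: 2040 * 0.96 = 1958
Group 5: 500 * 0.954 + 1620 * 0.588 = 477 + 953 = 1430
Giving 643 / 467 / 1049 / 1958 / 1430.
— Period 2 —
Births: 467 * 0.376 = 176  |  1049 * 0.114 = 120 → total 296
Group 2: 643 * 0.953 = 613
Group 3: 467 * 0.962 = 449
Group 4: 1049 * 0.96 = 1007
Group 5: 1958 * 0.954 + 1430 * 0.588 = 1868 + 841 = 2709
Giving 296 / 613 / 449 / 1007 / 2709.
Total after period 2: 296 + 613 + 449 + 1007 + 2709 = 5074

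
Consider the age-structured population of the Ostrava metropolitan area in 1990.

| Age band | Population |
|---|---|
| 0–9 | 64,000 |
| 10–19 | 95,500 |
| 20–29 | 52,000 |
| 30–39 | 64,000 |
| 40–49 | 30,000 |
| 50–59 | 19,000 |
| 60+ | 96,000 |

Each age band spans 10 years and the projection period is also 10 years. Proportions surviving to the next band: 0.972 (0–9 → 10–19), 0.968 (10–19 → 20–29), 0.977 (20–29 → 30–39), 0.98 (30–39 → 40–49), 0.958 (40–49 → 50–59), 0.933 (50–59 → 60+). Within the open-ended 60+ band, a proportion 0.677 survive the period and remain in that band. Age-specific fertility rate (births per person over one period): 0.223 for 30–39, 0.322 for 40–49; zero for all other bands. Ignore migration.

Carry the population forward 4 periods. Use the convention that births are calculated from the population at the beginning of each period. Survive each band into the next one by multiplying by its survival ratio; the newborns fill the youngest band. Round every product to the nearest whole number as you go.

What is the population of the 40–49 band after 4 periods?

— Period 1 —
Births: 64000 × 0.223 = 14272  |  30000 × 0.322 = 9660 — total 23932
10–19: 64000 × 0.972 = 62208
20–29: 95500 × 0.968 = 92444
30–39: 52000 × 0.977 = 50804
40–49: 64000 × 0.98 = 62720
50–59: 30000 × 0.958 = 28740
60+: 19000 × 0.933 + 96000 × 0.677 = 17727 + 64992 = 82719
Population now: 0–9=23932, 10–19=62208, 20–29=92444, 30–39=50804, 40–49=62720, 50–59=28740, 60+=82719
— Period 2 —
Births: 50804 × 0.223 = 11329  |  62720 × 0.322 = 20196 — total 31525
10–19: 23932 × 0.972 = 23262
20–29: 62208 × 0.968 = 60217
30–39: 92444 × 0.977 = 90318
40–49: 50804 × 0.98 = 49788
50–59: 62720 × 0.958 = 60086
60+: 28740 × 0.933 + 82719 × 0.677 = 26814 + 56001 = 82815
Population now: 0–9=31525, 10–19=23262, 20–29=60217, 30–39=90318, 40–49=49788, 50–59=60086, 60+=82815
— Period 3 —
Births: 90318 × 0.223 = 20141  |  49788 × 0.322 = 16032 — total 36173
10–19: 31525 × 0.972 = 30642
20–29: 23262 × 0.968 = 22518
30–39: 60217 × 0.977 = 58832
40–49: 90318 × 0.98 = 88512
50–59: 49788 × 0.958 = 47697
60+: 60086 × 0.933 + 82815 × 0.677 = 56060 + 56066 = 112126
Population now: 0–9=36173, 10–19=30642, 20–29=22518, 30–39=58832, 40–49=88512, 50–59=47697, 60+=112126
— Period 4 —
Births: 58832 × 0.223 = 13120  |  88512 × 0.322 = 28501 — total 41621
10–19: 36173 × 0.972 = 35160
20–29: 30642 × 0.968 = 29661
30–39: 22518 × 0.977 = 22000
40–49: 58832 × 0.98 = 57655
50–59: 88512 × 0.958 = 84794
60+: 47697 × 0.933 + 112126 × 0.677 = 44501 + 75909 = 120410
Population now: 0–9=41621, 10–19=35160, 20–29=29661, 30–39=22000, 40–49=57655, 50–59=84794, 60+=120410

57655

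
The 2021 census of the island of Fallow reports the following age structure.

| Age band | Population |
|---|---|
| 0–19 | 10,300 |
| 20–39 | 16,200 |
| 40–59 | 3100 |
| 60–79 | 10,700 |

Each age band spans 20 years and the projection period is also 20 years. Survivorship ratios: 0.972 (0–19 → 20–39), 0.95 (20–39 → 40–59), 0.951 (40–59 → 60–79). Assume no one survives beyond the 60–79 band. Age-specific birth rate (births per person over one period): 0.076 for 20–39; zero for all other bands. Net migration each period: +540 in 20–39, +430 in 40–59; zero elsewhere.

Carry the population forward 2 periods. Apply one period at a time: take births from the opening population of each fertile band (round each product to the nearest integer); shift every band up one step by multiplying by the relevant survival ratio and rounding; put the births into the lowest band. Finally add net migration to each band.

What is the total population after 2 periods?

28038

After projecting period 1:
Births: 16200 × 0.076 = 1231
20–39: 10300 × 0.972 = 10012
40–59: 16200 × 0.95 = 15390
60–79: 3100 × 0.951 = 2948
Net migration: 20–39 + 540 → 10552; 40–59 + 430 → 15820
End of period: [1231, 10552, 15820, 2948]
After projecting period 2:
Births: 10552 × 0.076 = 802
20–39: 1231 × 0.972 = 1197
40–59: 10552 × 0.95 = 10024
60–79: 15820 × 0.951 = 15045
Net migration: 20–39 + 540 → 1737; 40–59 + 430 → 10454
End of period: [802, 1737, 10454, 15045]
Total after period 2: 802 + 1737 + 10454 + 15045 = 28038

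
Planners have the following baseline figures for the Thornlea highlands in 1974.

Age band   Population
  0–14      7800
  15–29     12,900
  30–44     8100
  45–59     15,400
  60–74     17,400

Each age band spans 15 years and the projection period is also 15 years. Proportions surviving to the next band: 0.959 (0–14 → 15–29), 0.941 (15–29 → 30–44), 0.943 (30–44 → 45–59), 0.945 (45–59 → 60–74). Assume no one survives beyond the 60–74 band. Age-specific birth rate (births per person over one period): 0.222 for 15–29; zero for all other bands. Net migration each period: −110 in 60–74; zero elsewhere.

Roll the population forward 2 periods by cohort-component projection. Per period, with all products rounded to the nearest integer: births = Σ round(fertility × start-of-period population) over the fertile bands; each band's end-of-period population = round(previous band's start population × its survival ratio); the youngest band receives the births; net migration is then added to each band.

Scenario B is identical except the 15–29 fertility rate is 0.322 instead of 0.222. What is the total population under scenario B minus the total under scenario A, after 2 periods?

[period 1]
Births: 12900 × 0.222 = 2864
15–29: 7800 × 0.959 = 7480
30–44: 12900 × 0.941 = 12139
45–59: 8100 × 0.943 = 7638
60–74: 15400 × 0.945 = 14553
Net migration: 60–74 − 110 → 14443
End of period: [2864, 7480, 12139, 7638, 14443]
[period 2]
Births: 7480 × 0.222 = 1661
15–29: 2864 × 0.959 = 2747
30–44: 7480 × 0.941 = 7039
45–59: 12139 × 0.943 = 11447
60–74: 7638 × 0.945 = 7218
Net migration: 60–74 − 110 → 7108
End of period: [1661, 2747, 7039, 11447, 7108]
Scenario A total after 2 periods: 30002
Scenario B projection —
[period 1]
Births: 12900 × 0.322 = 4154
15–29: 7800 × 0.959 = 7480
30–44: 12900 × 0.941 = 12139
45–59: 8100 × 0.943 = 7638
60–74: 15400 × 0.945 = 14553
Net migration: 60–74 − 110 → 14443
End of period: [4154, 7480, 12139, 7638, 14443]
[period 2]
Births: 7480 × 0.322 = 2409
15–29: 4154 × 0.959 = 3984
30–44: 7480 × 0.941 = 7039
45–59: 12139 × 0.943 = 11447
60–74: 7638 × 0.945 = 7218
Net migration: 60–74 − 110 → 7108
End of period: [2409, 3984, 7039, 11447, 7108]
Scenario B total after 2 periods: 31987
Difference B − A = 31987 − 30002 = 1985

1985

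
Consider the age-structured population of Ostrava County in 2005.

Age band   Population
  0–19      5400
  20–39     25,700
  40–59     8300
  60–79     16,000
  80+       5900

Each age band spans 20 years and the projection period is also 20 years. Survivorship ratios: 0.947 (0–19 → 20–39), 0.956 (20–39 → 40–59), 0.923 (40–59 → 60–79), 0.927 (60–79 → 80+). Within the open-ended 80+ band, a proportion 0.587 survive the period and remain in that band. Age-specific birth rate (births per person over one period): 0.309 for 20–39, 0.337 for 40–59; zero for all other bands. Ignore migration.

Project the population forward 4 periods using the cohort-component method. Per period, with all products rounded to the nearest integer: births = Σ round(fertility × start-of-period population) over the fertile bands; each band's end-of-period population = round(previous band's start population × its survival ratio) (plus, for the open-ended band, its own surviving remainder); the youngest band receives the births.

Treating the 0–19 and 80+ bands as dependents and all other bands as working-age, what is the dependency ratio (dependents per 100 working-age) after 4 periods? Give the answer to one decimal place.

Numbering the groups 1..5 from youngest to oldest:
After projecting period 1:
Births: 25700 * 0.309 = 7941, 8300 * 0.337 = 2797 → total 10738
Group 2: 5400 * 0.947 = 5114
Group 3: 25700 * 0.956 = 24569
Group 4: 8300 * 0.923 = 7661
Group 5: 16000 * 0.927 + 5900 * 0.587 = 14832 + 3463 = 18295
End of period: [10738, 5114, 24569, 7661, 18295]
After projecting period 2:
Births: 5114 * 0.309 = 1580, 24569 * 0.337 = 8280 → total 9860
Group 2: 10738 * 0.947 = 10169
Group 3: 5114 * 0.956 = 4889
Group 4: 24569 * 0.923 = 22677
Group 5: 7661 * 0.927 + 18295 * 0.587 = 7102 + 10739 = 17841
End of period: [9860, 10169, 4889, 22677, 17841]
After projecting period 3:
Births: 10169 * 0.309 = 3142, 4889 * 0.337 = 1648 → total 4790
Group 2: 9860 * 0.947 = 9337
Group 3: 10169 * 0.956 = 9722
Group 4: 4889 * 0.923 = 4513
Group 5: 22677 * 0.927 + 17841 * 0.587 = 21022 + 10473 = 31495
End of period: [4790, 9337, 9722, 4513, 31495]
After projecting period 4:
Births: 9337 * 0.309 = 2885, 9722 * 0.337 = 3276 → total 6161
Group 2: 4790 * 0.947 = 4536
Group 3: 9337 * 0.956 = 8926
Group 4: 9722 * 0.923 = 8973
Group 5: 4513 * 0.927 + 31495 * 0.587 = 4184 + 18488 = 22672
End of period: [6161, 4536, 8926, 8973, 22672]
Dependents (band 0–19 + band 80+) = 6161 + 22672 = 28833; working-age = 22435; ratio = 28833/22435 × 100 = 128.5

128.5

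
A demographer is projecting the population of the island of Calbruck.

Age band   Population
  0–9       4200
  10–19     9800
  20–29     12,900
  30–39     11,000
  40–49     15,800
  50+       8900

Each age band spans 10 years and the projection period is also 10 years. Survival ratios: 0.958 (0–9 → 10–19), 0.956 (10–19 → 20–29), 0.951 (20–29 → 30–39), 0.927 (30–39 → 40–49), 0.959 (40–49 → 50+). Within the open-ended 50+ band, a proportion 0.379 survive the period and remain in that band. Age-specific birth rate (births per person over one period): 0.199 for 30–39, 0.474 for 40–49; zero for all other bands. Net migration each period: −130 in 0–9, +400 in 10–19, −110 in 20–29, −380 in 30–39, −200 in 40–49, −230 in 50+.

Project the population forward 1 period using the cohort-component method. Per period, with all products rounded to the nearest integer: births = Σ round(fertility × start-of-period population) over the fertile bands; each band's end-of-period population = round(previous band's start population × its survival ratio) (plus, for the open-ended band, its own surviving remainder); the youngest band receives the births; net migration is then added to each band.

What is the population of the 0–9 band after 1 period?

9548

Let group 1 be 0–9 through group 6 = 50+.
— Period 1 —
Births: 11000 × 0.199 = 2189, 15800 × 0.474 = 7489 → 9678
Group 2: 4200 × 0.958 = 4024
Group 3: 9800 × 0.956 = 9369
Group 4: 12900 × 0.951 = 12268
Group 5: 11000 × 0.927 = 10197
Group 6: 15800 × 0.959 + 8900 × 0.379 = 15152 + 3373 = 18525
Net migration: Group 1 − 130 → 9548; Group 2 + 400 → 4424; Group 3 − 110 → 9259; Group 4 − 380 → 11888; Group 5 − 200 → 9997; Group 6 − 230 → 18295
End of period: [9548, 4424, 9259, 11888, 9997, 18295]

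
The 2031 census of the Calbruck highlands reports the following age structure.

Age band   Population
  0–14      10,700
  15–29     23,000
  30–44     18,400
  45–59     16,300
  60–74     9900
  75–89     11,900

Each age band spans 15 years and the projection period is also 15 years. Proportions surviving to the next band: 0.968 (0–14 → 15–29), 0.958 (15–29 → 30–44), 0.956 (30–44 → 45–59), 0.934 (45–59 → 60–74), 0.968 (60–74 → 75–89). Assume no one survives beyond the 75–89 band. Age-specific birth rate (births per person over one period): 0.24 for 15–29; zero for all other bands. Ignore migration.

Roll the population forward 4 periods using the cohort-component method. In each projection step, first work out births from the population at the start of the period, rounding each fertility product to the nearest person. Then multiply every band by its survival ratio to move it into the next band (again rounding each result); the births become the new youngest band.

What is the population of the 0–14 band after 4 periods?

(Bands numbered youngest = 1 to oldest = 6.)
Period 1:
Births: 23000 × 0.24 = 5520
Band 2: 10700 × 0.968 = 10358
Band 3: 23000 × 0.958 = 22034
Band 4: 18400 × 0.956 = 17590
Band 5: 16300 × 0.934 = 15224
Band 6: 9900 × 0.968 = 9583
→ [5520, 10358, 22034, 17590, 15224, 9583]
Period 2:
Births: 10358 × 0.24 = 2486
Band 2: 5520 × 0.968 = 5343
Band 3: 10358 × 0.958 = 9923
Band 4: 22034 × 0.956 = 21065
Band 5: 17590 × 0.934 = 16429
Band 6: 15224 × 0.968 = 14737
→ [2486, 5343, 9923, 21065, 16429, 14737]
Period 3:
Births: 5343 × 0.24 = 1282
Band 2: 2486 × 0.968 = 2406
Band 3: 5343 × 0.958 = 5119
Band 4: 9923 × 0.956 = 9486
Band 5: 21065 × 0.934 = 19675
Band 6: 16429 × 0.968 = 15903
→ [1282, 2406, 5119, 9486, 19675, 15903]
Period 4:
Births: 2406 × 0.24 = 577
Band 2: 1282 × 0.968 = 1241
Band 3: 2406 × 0.958 = 2305
Band 4: 5119 × 0.956 = 4894
Band 5: 9486 × 0.934 = 8860
Band 6: 19675 × 0.968 = 19045
→ [577, 1241, 2305, 4894, 8860, 19045]

577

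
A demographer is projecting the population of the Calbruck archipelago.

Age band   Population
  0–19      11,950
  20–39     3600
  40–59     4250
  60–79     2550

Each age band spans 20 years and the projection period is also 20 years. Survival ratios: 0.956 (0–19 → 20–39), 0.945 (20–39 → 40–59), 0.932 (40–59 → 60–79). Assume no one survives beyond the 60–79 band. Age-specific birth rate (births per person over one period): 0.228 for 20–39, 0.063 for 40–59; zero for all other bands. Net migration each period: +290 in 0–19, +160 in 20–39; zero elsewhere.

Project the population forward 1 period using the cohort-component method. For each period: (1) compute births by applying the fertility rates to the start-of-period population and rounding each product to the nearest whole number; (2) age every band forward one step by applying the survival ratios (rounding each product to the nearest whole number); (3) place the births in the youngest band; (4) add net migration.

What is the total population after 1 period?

Period 1.
Births: 3600 * 0.228 = 821, 4250 * 0.063 = 268 — total 1089
20–39: 11950 * 0.956 = 11424
40–59: 3600 * 0.945 = 3402
60–79: 4250 * 0.932 = 3961
Net migration: 0–19 + 290 → 1379; 20–39 + 160 → 11584
→ [1379, 11584, 3402, 3961]
Total after period 1: 1379 + 11584 + 3402 + 3961 = 20326

20326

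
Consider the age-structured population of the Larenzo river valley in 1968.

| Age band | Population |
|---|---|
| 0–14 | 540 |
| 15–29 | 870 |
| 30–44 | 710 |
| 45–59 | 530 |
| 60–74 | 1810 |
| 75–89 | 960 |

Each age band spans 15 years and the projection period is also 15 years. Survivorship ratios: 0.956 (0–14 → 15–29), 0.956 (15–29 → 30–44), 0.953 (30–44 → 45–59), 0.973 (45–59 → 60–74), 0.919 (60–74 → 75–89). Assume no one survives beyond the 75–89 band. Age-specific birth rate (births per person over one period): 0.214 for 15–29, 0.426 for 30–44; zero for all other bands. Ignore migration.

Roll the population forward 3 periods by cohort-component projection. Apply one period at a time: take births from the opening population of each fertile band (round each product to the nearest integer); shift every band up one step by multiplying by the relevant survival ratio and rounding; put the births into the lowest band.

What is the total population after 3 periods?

3048

Period 1:
Births: 870 × 0.214 = 186  |  710 × 0.426 = 302 ⇒ total 488
15–29: 540 × 0.956 = 516
30–44: 870 × 0.956 = 832
45–59: 710 × 0.953 = 677
60–74: 530 × 0.973 = 516
75–89: 1810 × 0.919 = 1663
End of period: [488, 516, 832, 677, 516, 1663]
Period 2:
Births: 516 × 0.214 = 110  |  832 × 0.426 = 354 ⇒ total 464
15–29: 488 × 0.956 = 467
30–44: 516 × 0.956 = 493
45–59: 832 × 0.953 = 793
60–74: 677 × 0.973 = 659
75–89: 516 × 0.919 = 474
End of period: [464, 467, 493, 793, 659, 474]
Period 3:
Births: 467 × 0.214 = 100  |  493 × 0.426 = 210 ⇒ total 310
15–29: 464 × 0.956 = 444
30–44: 467 × 0.956 = 446
45–59: 493 × 0.953 = 470
60–74: 793 × 0.973 = 772
75–89: 659 × 0.919 = 606
End of period: [310, 444, 446, 470, 772, 606]
Total after period 3: 310 + 444 + 446 + 470 + 772 + 606 = 3048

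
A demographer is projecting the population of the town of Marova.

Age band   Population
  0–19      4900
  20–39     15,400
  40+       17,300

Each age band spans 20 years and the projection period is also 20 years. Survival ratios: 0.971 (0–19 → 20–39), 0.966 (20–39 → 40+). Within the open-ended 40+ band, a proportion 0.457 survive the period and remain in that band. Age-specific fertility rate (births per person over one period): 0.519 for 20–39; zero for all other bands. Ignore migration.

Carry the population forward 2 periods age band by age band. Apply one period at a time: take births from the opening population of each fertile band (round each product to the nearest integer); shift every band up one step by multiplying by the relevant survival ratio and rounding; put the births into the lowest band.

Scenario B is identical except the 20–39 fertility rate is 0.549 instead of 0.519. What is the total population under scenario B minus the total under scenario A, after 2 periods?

592

Call the groups 1 to 3, youngest first.
After projecting period 1:
Births: 15400 * 0.519 = 7993
Group 2: 4900 * 0.971 = 4758
Group 3: 15400 * 0.966 + 17300 * 0.457 = 14876 + 7906 = 22782
Population now: 0–19=7993, 20–39=4758, 40+=22782
After projecting period 2:
Births: 4758 * 0.519 = 2469
Group 2: 7993 * 0.971 = 7761
Group 3: 4758 * 0.966 + 22782 * 0.457 = 4596 + 10411 = 15007
Population now: 0–19=2469, 20–39=7761, 40+=15007
Scenario A total after 2 periods: 25237
Scenario B projection —
After projecting period 1:
Births: 15400 * 0.549 = 8455
Group 2: 4900 * 0.971 = 4758
Group 3: 15400 * 0.966 + 17300 * 0.457 = 14876 + 7906 = 22782
Population now: 0–19=8455, 20–39=4758, 40+=22782
After projecting period 2:
Births: 4758 * 0.549 = 2612
Group 2: 8455 * 0.971 = 8210
Group 3: 4758 * 0.966 + 22782 * 0.457 = 4596 + 10411 = 15007
Population now: 0–19=2612, 20–39=8210, 40+=15007
Scenario B total after 2 periods: 25829
Difference B − A = 25829 − 25237 = 592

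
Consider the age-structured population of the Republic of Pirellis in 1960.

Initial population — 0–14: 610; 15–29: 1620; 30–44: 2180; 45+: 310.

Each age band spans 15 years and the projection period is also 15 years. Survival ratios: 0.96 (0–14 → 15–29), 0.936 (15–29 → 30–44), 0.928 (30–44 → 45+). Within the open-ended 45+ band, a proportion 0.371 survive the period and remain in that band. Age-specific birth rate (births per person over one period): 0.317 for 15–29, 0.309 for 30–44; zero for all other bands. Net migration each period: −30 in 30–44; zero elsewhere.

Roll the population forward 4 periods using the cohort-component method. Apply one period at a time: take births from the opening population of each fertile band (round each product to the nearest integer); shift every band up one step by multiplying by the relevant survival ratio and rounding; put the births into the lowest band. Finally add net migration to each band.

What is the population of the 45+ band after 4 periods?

Period 1.
Births: 1620 * 0.317 = 514, 2180 * 0.309 = 674 ⇒ total 1188
15–29: 610 * 0.96 = 586
30–44: 1620 * 0.936 = 1516
45+: 2180 * 0.928 + 310 * 0.371 = 2023 + 115 = 2138
Net migration: 30–44 − 30 → 1486
Population now: 0–14=1188, 15–29=586, 30–44=1486, 45+=2138
Period 2.
Births: 586 * 0.317 = 186, 1486 * 0.309 = 459 ⇒ total 645
15–29: 1188 * 0.96 = 1140
30–44: 586 * 0.936 = 548
45+: 1486 * 0.928 + 2138 * 0.371 = 1379 + 793 = 2172
Net migration: 30–44 − 30 → 518
Population now: 0–14=645, 15–29=1140, 30–44=518, 45+=2172
Period 3.
Births: 1140 * 0.317 = 361, 518 * 0.309 = 160 ⇒ total 521
15–29: 645 * 0.96 = 619
30–44: 1140 * 0.936 = 1067
45+: 518 * 0.928 + 2172 * 0.371 = 481 + 806 = 1287
Net migration: 30–44 − 30 → 1037
Population now: 0–14=521, 15–29=619, 30–44=1037, 45+=1287
Period 4.
Births: 619 * 0.317 = 196, 1037 * 0.309 = 320 ⇒ total 516
15–29: 521 * 0.96 = 500
30–44: 619 * 0.936 = 579
45+: 1037 * 0.928 + 1287 * 0.371 = 962 + 477 = 1439
Net migration: 30–44 − 30 → 549
Population now: 0–14=516, 15–29=500, 30–44=549, 45+=1439

1439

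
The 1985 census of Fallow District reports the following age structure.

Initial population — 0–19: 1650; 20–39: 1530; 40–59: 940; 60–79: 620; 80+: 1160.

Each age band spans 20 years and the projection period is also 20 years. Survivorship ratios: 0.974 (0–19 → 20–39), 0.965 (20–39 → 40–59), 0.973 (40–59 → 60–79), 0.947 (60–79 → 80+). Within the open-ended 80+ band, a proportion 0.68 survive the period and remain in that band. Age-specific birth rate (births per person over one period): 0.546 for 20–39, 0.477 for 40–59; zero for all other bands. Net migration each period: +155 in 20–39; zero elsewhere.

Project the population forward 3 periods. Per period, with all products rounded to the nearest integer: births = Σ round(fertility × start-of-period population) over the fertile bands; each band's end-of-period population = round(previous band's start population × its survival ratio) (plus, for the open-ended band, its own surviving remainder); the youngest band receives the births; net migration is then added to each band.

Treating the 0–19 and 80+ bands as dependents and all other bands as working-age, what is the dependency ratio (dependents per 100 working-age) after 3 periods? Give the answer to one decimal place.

Period 1:
Births: 1530 * 0.546 = 835  |  940 * 0.477 = 448 ⇒ total 1283
20–39: 1650 * 0.974 = 1607
40–59: 1530 * 0.965 = 1476
60–79: 940 * 0.973 = 915
80+: 620 * 0.947 + 1160 * 0.68 = 587 + 789 = 1376
Net migration: 20–39 + 155 → 1762
Giving 1283 / 1762 / 1476 / 915 / 1376.
Period 2:
Births: 1762 * 0.546 = 962  |  1476 * 0.477 = 704 ⇒ total 1666
20–39: 1283 * 0.974 = 1250
40–59: 1762 * 0.965 = 1700
60–79: 1476 * 0.973 = 1436
80+: 915 * 0.947 + 1376 * 0.68 = 867 + 936 = 1803
Net migration: 20–39 + 155 → 1405
Giving 1666 / 1405 / 1700 / 1436 / 1803.
Period 3:
Births: 1405 * 0.546 = 767  |  1700 * 0.477 = 811 ⇒ total 1578
20–39: 1666 * 0.974 = 1623
40–59: 1405 * 0.965 = 1356
60–79: 1700 * 0.973 = 1654
80+: 1436 * 0.947 + 1803 * 0.68 = 1360 + 1226 = 2586
Net migration: 20–39 + 155 → 1778
Giving 1578 / 1778 / 1356 / 1654 / 2586.
Dependents (band 0–19 + band 80+) = 1578 + 2586 = 4164; working-age = 4788; ratio = 4164/4788 × 100 = 87.0

87.0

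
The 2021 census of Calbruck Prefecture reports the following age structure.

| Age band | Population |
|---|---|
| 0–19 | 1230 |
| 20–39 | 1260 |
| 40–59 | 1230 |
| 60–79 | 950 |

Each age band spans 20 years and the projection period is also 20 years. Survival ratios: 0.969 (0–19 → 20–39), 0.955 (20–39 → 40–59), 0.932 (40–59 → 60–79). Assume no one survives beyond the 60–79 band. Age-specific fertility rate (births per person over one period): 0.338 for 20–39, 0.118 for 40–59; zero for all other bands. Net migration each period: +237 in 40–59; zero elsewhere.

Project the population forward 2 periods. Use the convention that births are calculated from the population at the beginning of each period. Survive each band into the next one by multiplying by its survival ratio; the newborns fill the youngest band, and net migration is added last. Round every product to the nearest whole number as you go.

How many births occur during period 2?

[period 1]
Births: 1260 × 0.338 = 426, 1230 × 0.118 = 145 → 571
20–39: 1230 × 0.969 = 1192
40–59: 1260 × 0.955 = 1203
60–79: 1230 × 0.932 = 1146
Net migration: 40–59 + 237 → 1440
Population now: 0–19=571, 20–39=1192, 40–59=1440, 60–79=1146
[period 2]
Births: 1192 × 0.338 = 403, 1440 × 0.118 = 170 → 573
20–39: 571 × 0.969 = 553
40–59: 1192 × 0.955 = 1138
60–79: 1440 × 0.932 = 1342
Net migration: 40–59 + 237 → 1375
Population now: 0–19=573, 20–39=553, 40–59=1375, 60–79=1342

573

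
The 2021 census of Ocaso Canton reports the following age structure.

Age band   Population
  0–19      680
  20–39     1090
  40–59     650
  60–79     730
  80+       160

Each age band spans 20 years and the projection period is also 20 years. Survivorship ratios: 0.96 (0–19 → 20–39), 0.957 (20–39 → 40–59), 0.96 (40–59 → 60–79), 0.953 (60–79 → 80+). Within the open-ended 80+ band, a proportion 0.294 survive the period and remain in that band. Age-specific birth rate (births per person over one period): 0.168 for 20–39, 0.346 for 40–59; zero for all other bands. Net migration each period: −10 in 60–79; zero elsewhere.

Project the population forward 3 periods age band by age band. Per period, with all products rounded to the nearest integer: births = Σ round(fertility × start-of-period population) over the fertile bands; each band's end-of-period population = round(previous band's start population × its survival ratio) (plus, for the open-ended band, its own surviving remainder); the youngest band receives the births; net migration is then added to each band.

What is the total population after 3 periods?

2879

Numbering the groups 1..5 from youngest to oldest:
[period 1]
Births: 1090 × 0.168 = 183 ; 650 × 0.346 = 225 — total 408
Group 2: 680 × 0.96 = 653
Group 3: 1090 × 0.957 = 1043
Group 4: 650 × 0.96 = 624
Group 5: 730 × 0.953 + 160 × 0.294 = 696 + 47 = 743
Net migration: Group 4 − 10 → 614
Giving 408 / 653 / 1043 / 614 / 743.
[period 2]
Births: 653 × 0.168 = 110 ; 1043 × 0.346 = 361 — total 471
Group 2: 408 × 0.96 = 392
Group 3: 653 × 0.957 = 625
Group 4: 1043 × 0.96 = 1001
Group 5: 614 × 0.953 + 743 × 0.294 = 585 + 218 = 803
Net migration: Group 4 − 10 → 991
Giving 471 / 392 / 625 / 991 / 803.
[period 3]
Births: 392 × 0.168 = 66 ; 625 × 0.346 = 216 — total 282
Group 2: 471 × 0.96 = 452
Group 3: 392 × 0.957 = 375
Group 4: 625 × 0.96 = 600
Group 5: 991 × 0.953 + 803 × 0.294 = 944 + 236 = 1180
Net migration: Group 4 − 10 → 590
Giving 282 / 452 / 375 / 590 / 1180.
Total after period 3: 282 + 452 + 375 + 590 + 1180 = 2879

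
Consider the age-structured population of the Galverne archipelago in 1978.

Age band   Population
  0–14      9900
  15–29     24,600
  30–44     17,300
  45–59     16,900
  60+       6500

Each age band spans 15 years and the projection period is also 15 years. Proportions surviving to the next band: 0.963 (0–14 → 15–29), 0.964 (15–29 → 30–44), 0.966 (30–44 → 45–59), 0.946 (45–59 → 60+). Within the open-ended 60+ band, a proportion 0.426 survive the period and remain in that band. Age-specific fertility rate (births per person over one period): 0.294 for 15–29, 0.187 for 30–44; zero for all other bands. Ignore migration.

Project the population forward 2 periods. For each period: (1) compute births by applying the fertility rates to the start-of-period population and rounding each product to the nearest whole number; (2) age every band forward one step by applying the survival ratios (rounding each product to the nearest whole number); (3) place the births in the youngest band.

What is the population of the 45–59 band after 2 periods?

Let group 1 be 0–14 through group 5 = 60+.
— Period 1 —
Births: 24600 × 0.294 = 7232  |  17300 × 0.187 = 3235 ⇒ total 10467
Group 2: 9900 × 0.963 = 9534
Group 3: 24600 × 0.964 = 23714
Group 4: 17300 × 0.966 = 16712
Group 5: 16900 × 0.946 + 6500 × 0.426 = 15987 + 2769 = 18756
Population now: 0–14=10467, 15–29=9534, 30–44=23714, 45–59=16712, 60+=18756
— Period 2 —
Births: 9534 × 0.294 = 2803  |  23714 × 0.187 = 4435 ⇒ total 7238
Group 2: 10467 × 0.963 = 10080
Group 3: 9534 × 0.964 = 9191
Group 4: 23714 × 0.966 = 22908
Group 5: 16712 × 0.946 + 18756 × 0.426 = 15810 + 7990 = 23800
Population now: 0–14=7238, 15–29=10080, 30–44=9191, 45–59=22908, 60+=23800

22908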